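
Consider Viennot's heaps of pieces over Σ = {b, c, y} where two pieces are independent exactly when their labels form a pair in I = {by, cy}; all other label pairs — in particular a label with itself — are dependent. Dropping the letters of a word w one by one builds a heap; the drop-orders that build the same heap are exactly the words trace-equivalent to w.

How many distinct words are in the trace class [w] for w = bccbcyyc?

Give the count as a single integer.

piece 0:b — minimal
piece 1:c rests on {0:b}
piece 2:c rests on {1:c}
piece 3:b rests on {2:c}
piece 4:c rests on {3:b}
piece 5:y — minimal
piece 6:y rests on {5:y}
piece 7:c rests on {4:c}
minimal pieces: {0:b, 5:y}
ways to finish when only these pieces remain (= sum over removing one remaining piece with nothing left below it):
  1 left: {6}→1  {7}→1
  2 left: {4,7}→1  {5,6}→1  {6,7}→2
  3 left: {3,4,7}→1  {4,6,7}→3  {5,6,7}→3
  4 left: {2,3,4,7}→1  {3,4,6,7}→4  {4,5,6,7}→6
  5 left: {1,2,3,4,7}→1  {2,3,4,6,7}→5  {3,4,5,6,7}→10
  6 left: {0,1,2,3,4,7}→1  {1,2,3,4,6,7}→6  {2,3,4,5,6,7}→15
  placing 0:b first → 21 extensions
  placing 5:y first → 7 extensions
total linear extensions = 28

28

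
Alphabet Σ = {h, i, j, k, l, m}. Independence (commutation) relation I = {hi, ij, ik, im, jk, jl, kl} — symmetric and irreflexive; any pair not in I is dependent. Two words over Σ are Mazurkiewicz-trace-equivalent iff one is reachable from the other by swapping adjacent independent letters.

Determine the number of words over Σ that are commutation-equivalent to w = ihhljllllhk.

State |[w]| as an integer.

#0=i has no predecessor
#1=h has no predecessor
#2=h depends on [1:h]
#3=l depends on [0:i, 2:h]
#4=j depends on [2:h]
#5=l depends on [3:l]
#6=l depends on [5:l]
#7=l depends on [6:l]
#8=l depends on [7:l]
#9=h depends on [4:j, 8:l]
#10=k depends on [9:h]
sources: [0:i, 1:h]
N(rest) = Σ N(rest − s) over sources s of rest; N(one piece) = 1:
  size 1 → [10]=1
  size 2 → [9,10]=1
  size 3 → [4,9,10]=1  [8,9,10]=1
  size 4 → [4,8,9,10]=2  [7,8,9,10]=1
  size 5 → [4,7,8,9,10]=3  [6,7,8,9,10]=1
  size 6 → [4,6,7,8,9,10]=4  [5,6,7,8,9,10]=1
  size 7 → [3,5,6,7,8,9,10]=1  [4,5,6,7,8,9,10]=5
  size 8 → [0,3,5,6,7,8,9,10]=1  [3,4,5,6,7,8,9,10]=6
  size 9 → [0,3,4,5,6,7,8,9,10]=7  [2,3,4,5,6,7,8,9,10]=6
  first=0(i) contributes 6
  first=1(h) contributes 13
|[w]| = 19

19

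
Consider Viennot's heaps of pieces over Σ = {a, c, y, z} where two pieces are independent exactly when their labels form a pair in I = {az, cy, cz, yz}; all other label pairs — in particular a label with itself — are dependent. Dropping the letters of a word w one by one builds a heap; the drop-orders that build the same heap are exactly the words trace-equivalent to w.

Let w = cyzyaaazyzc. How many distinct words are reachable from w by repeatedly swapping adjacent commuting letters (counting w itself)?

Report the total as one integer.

#0=c has no predecessor
#1=y has no predecessor
#2=z has no predecessor
#3=y depends on [1:y]
#4=a depends on [0:c, 3:y]
#5=a depends on [4:a]
#6=a depends on [5:a]
#7=z depends on [2:z]
#8=y depends on [6:a]
#9=z depends on [7:z]
#10=c depends on [6:a]
sources: [0:c, 1:y, 2:z]
N(rest) = Σ N(rest − s) over sources s of rest; N(one piece) = 1:
  size 1 → [8]=1  [9]=1  [10]=1
  size 2 → [7,9]=1  [8,9]=2  [8,10]=2  [9,10]=2
  size 3 → [2,7,9]=1  [6,8,10]=2  [7,8,9]=3  [7,9,10]=3  [8,9,10]=6
  size 4 → [2,7,8,9]=4  [2,7,9,10]=4  [5,6,8,10]=2  [6,8,9,10]=8  [7,8,9,10]=12
  size 5 → [2,7,8,9,10]=20  [4,5,6,8,10]=2  [5,6,8,9,10]=10  [6,7,8,9,10]=20
  size 6 → [0,4,5,6,8,10]=2  [2,6,7,8,9,10]=40  [3,4,5,6,8,10]=2  [4,5,6,8,9,10]=12  [5,6,7,8,9,10]=30
  size 7 → [0,3,4,5,6,8,10]=4  [0,4,5,6,8,9,10]=14  [1,3,4,5,6,8,10]=2  [2,5,6,7,8,9,10]=70  [3,4,5,6,8,9,10]=14  [4,5,6,7,8,9,10]=42
  size 8 → [0,1,3,4,5,6,8,10]=6  [0,3,4,5,6,8,9,10]=32  [0,4,5,6,7,8,9,10]=56  [1,3,4,5,6,8,9,10]=16  [2,4,5,6,7,8,9,10]=112  [3,4,5,6,7,8,9,10]=56
  size 9 → [0,1,3,4,5,6,8,9,10]=54  [0,2,4,5,6,7,8,9,10]=168  [0,3,4,5,6,7,8,9,10]=144  [1,3,4,5,6,7,8,9,10]=72  [2,3,4,5,6,7,8,9,10]=168
  first=0(c) contributes 240
  first=1(y) contributes 480
  first=2(z) contributes 270
|[w]| = 990

990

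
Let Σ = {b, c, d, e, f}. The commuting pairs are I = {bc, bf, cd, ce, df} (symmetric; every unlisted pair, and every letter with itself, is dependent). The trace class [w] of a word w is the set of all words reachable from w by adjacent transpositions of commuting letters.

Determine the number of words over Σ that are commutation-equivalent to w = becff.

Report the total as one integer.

3

drop 0:b onto floor
drop 1:e onto {0:b}
drop 2:c onto floor
drop 3:f onto {1:e, 2:c}
drop 4:f onto {3:f}
ground layer = {0:b, 2:c}
drop-orders for the pieces not yet dropped (sum over which currently-grounded one goes next):
  1 to go: {4} 1
  2 to go: {3,4} 1
  3 to go: {1,3,4} 1  {2,3,4} 1
  if 0:b drops first: 2 orders
  if 2:c drops first: 1 orders
heap linearizations: 3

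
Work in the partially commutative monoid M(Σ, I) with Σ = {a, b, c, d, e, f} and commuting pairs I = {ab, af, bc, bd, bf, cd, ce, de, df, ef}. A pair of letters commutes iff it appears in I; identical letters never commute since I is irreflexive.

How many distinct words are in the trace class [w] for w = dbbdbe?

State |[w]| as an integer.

piece 0:d — minimal
piece 1:b — minimal
piece 2:b rests on {1:b}
piece 3:d rests on {0:d}
piece 4:b rests on {2:b}
piece 5:e rests on {4:b}
minimal pieces: {0:d, 1:b}
ways to finish when only these pieces remain (= sum over removing one remaining piece with nothing left below it):
  1 left: {3}→1  {5}→1
  2 left: {0,3}→1  {3,5}→2  {4,5}→1
  3 left: {0,3,5}→3  {2,4,5}→1  {3,4,5}→3
  4 left: {0,3,4,5}→6  {1,2,4,5}→1  {2,3,4,5}→4
  placing 0:d first → 5 extensions
  placing 1:b first → 10 extensions
total linear extensions = 15

15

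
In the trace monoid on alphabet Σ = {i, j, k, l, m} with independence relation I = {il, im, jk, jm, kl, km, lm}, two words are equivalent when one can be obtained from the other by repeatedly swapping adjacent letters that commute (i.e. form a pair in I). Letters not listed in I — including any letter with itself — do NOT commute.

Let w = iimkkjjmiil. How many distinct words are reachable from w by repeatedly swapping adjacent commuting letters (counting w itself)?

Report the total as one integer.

drop 0:i onto floor
drop 1:i onto {0:i}
drop 2:m onto floor
drop 3:k onto {1:i}
drop 4:k onto {3:k}
drop 5:j onto {1:i}
drop 6:j onto {5:j}
drop 7:m onto {2:m}
drop 8:i onto {4:k, 6:j}
drop 9:i onto {8:i}
drop 10:l onto {6:j}
ground layer = {0:i, 2:m}
drop-orders for the pieces not yet dropped (sum over which currently-grounded one goes next):
  1 to go: {7} 1  {9} 1  {10} 1
  2 to go: {2,7} 1  {7,9} 2  {7,10} 2  {8,9} 1  {9,10} 2
  3 to go: {2,7,9} 3  {2,7,10} 3  {4,8,9} 1  {7,8,9} 3  {7,9,10} 6  {8,9,10} 3
  4 to go: {2,7,8,9} 6  {2,7,9,10} 12  {3,4,8,9} 1  {4,7,8,9} 4  {4,8,9,10} 4  {6,8,9,10} 3  {7,8,9,10} 12
  5 to go: {2,4,7,8,9} 10  {2,7,8,9,10} 30  {3,4,7,8,9} 5  {3,4,8,9,10} 5  {4,6,8,9,10} 7  {4,7,8,9,10} 20  {5,6,8,9,10} 3  {6,7,8,9,10} 15
  6 to go: {2,3,4,7,8,9} 15  {2,4,7,8,9,10} 60  {2,6,7,8,9,10} 45  {3,4,6,8,9,10} 12  {3,4,7,8,9,10} 30  {4,5,6,8,9,10} 10  {4,6,7,8,9,10} 42  {5,6,7,8,9,10} 18
  7 to go: {2,3,4,7,8,9,10} 105  {2,4,6,7,8,9,10} 147  {2,5,6,7,8,9,10} 63  {3,4,5,6,8,9,10} 22  {3,4,6,7,8,9,10} 84  {4,5,6,7,8,9,10} 70
  8 to go: {1,3,4,5,6,8,9,10} 22  {2,3,4,6,7,8,9,10} 336  {2,4,5,6,7,8,9,10} 280  {3,4,5,6,7,8,9,10} 176
  9 to go: {0,1,3,4,5,6,8,9,10} 22  {1,3,4,5,6,7,8,9,10} 198  {2,3,4,5,6,7,8,9,10} 792
  if 0:i drops first: 990 orders
  if 2:m drops first: 220 orders
heap linearizations: 1210

1210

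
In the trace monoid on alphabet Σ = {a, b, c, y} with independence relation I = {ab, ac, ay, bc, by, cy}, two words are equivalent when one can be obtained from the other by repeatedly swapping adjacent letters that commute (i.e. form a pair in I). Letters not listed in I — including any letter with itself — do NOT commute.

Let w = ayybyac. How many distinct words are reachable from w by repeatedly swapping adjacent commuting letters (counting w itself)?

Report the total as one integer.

420

piece 0:a — minimal
piece 1:y — minimal
piece 2:y rests on {1:y}
piece 3:b — minimal
piece 4:y rests on {2:y}
piece 5:a rests on {0:a}
piece 6:c — minimal
minimal pieces: {0:a, 1:y, 3:b, 6:c}
ways to finish when only these pieces remain (= sum over removing one remaining piece with nothing left below it):
  1 left: {3}→1  {4}→1  {5}→1  {6}→1
  2 left: {0,5}→1  {2,4}→1  {3,4}→2  {3,5}→2  {3,6}→2  {4,5}→2  {4,6}→2  {5,6}→2
  3 left: {0,3,5}→3  {0,4,5}→3  {0,5,6}→3  {1,2,4}→1  {2,3,4}→3  {2,4,5}→3  {2,4,6}→3  {3,4,5}→6  {3,4,6}→6  {3,5,6}→6  {4,5,6}→6
  4 left: {0,2,4,5}→6  {0,3,4,5}→12  {0,3,5,6}→12  {0,4,5,6}→12  {1,2,3,4}→4  {1,2,4,5}→4  {1,2,4,6}→4  {2,3,4,5}→12  {2,3,4,6}→12  {2,4,5,6}→12  {3,4,5,6}→24
  5 left: {0,1,2,4,5}→10  {0,2,3,4,5}→30  {0,2,4,5,6}→30  {0,3,4,5,6}→60  {1,2,3,4,5}→20  {1,2,3,4,6}→20  {1,2,4,5,6}→20  {2,3,4,5,6}→60
  placing 0:a first → 120 extensions
  placing 1:y first → 180 extensions
  placing 3:b first → 60 extensions
  placing 6:c first → 60 extensions
total linear extensions = 420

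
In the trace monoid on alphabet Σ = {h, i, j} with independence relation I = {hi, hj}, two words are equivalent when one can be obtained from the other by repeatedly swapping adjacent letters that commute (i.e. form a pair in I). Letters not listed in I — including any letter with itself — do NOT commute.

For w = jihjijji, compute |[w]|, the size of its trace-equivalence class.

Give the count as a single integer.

8

#0=j has no predecessor
#1=i depends on [0:j]
#2=h has no predecessor
#3=j depends on [1:i]
#4=i depends on [3:j]
#5=j depends on [4:i]
#6=j depends on [5:j]
#7=i depends on [6:j]
sources: [0:j, 2:h]
N(rest) = Σ N(rest − s) over sources s of rest; N(one piece) = 1:
  size 1 → [2]=1  [7]=1
  size 2 → [2,7]=2  [6,7]=1
  size 3 → [2,6,7]=3  [5,6,7]=1
  size 4 → [2,5,6,7]=4  [4,5,6,7]=1
  size 5 → [2,4,5,6,7]=5  [3,4,5,6,7]=1
  size 6 → [1,3,4,5,6,7]=1  [2,3,4,5,6,7]=6
  first=0(j) contributes 7
  first=2(h) contributes 1
|[w]| = 8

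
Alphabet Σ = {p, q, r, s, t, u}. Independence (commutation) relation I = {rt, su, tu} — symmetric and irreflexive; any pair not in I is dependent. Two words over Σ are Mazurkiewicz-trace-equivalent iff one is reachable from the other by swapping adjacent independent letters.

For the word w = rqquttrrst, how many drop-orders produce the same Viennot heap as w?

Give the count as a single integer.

piece 0:r — minimal
piece 1:q rests on {0:r}
piece 2:q rests on {1:q}
piece 3:u rests on {2:q}
piece 4:t rests on {2:q}
piece 5:t rests on {4:t}
piece 6:r rests on {3:u}
piece 7:r rests on {6:r}
piece 8:s rests on {5:t, 7:r}
piece 9:t rests on {8:s}
minimal pieces: {0:r}
ways to finish when only these pieces remain (= sum over removing one remaining piece with nothing left below it):
  1 left: {9}→1
  2 left: {8,9}→1
  3 left: {5,8,9}→1  {7,8,9}→1
  4 left: {4,5,8,9}→1  {5,7,8,9}→2  {6,7,8,9}→1
  5 left: {3,6,7,8,9}→1  {4,5,7,8,9}→3  {5,6,7,8,9}→3
  6 left: {3,5,6,7,8,9}→4  {4,5,6,7,8,9}→6
  7 left: {3,4,5,6,7,8,9}→10
  8 left: {2,3,4,5,6,7,8,9}→10
  placing 0:r first → 10 extensions

10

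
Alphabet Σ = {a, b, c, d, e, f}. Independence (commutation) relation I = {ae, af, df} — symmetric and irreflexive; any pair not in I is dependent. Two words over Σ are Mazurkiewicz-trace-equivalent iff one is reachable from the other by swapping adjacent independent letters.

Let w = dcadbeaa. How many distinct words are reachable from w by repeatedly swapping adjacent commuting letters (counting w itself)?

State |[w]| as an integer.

piece 0:d — minimal
piece 1:c rests on {0:d}
piece 2:a rests on {1:c}
piece 3:d rests on {2:a}
piece 4:b rests on {3:d}
piece 5:e rests on {4:b}
piece 6:a rests on {4:b}
piece 7:a rests on {6:a}
minimal pieces: {0:d}
ways to finish when only these pieces remain (= sum over removing one remaining piece with nothing left below it):
  1 left: {5}→1  {7}→1
  2 left: {5,7}→2  {6,7}→1
  3 left: {5,6,7}→3
  4 left: {4,5,6,7}→3
  5 left: {3,4,5,6,7}→3
  6 left: {2,3,4,5,6,7}→3
  placing 0:d first → 3 extensions

3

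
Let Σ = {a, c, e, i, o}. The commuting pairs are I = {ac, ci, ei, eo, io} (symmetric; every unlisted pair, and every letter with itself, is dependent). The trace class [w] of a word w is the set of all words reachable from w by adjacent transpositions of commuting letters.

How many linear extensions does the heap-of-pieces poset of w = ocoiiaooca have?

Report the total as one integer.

drop 0:o onto floor
drop 1:c onto {0:o}
drop 2:o onto {1:c}
drop 3:i onto floor
drop 4:i onto {3:i}
drop 5:a onto {2:o, 4:i}
drop 6:o onto {5:a}
drop 7:o onto {6:o}
drop 8:c onto {7:o}
drop 9:a onto {7:o}
ground layer = {0:o, 3:i}
drop-orders for the pieces not yet dropped (sum over which currently-grounded one goes next):
  1 to go: {8} 1  {9} 1
  2 to go: {8,9} 2
  3 to go: {7,8,9} 2
  4 to go: {6,7,8,9} 2
  5 to go: {5,6,7,8,9} 2
  6 to go: {2,5,6,7,8,9} 2  {4,5,6,7,8,9} 2
  7 to go: {1,2,5,6,7,8,9} 2  {2,4,5,6,7,8,9} 4  {3,4,5,6,7,8,9} 2
  8 to go: {0,1,2,5,6,7,8,9} 2  {1,2,4,5,6,7,8,9} 6  {2,3,4,5,6,7,8,9} 6
  if 0:o drops first: 12 orders
  if 3:i drops first: 8 orders
heap linearizations: 20

20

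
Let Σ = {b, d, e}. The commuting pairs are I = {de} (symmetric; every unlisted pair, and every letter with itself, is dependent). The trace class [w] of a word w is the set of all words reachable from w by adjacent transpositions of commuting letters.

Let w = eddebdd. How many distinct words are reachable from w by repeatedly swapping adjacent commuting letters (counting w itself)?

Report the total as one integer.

piece 0:e — minimal
piece 1:d — minimal
piece 2:d rests on {1:d}
piece 3:e rests on {0:e}
piece 4:b rests on {2:d, 3:e}
piece 5:d rests on {4:b}
piece 6:d rests on {5:d}
minimal pieces: {0:e, 1:d}
ways to finish when only these pieces remain (= sum over removing one remaining piece with nothing left below it):
  1 left: {6}→1
  2 left: {5,6}→1
  3 left: {4,5,6}→1
  4 left: {2,4,5,6}→1  {3,4,5,6}→1
  5 left: {0,3,4,5,6}→1  {1,2,4,5,6}→1  {2,3,4,5,6}→2
  placing 0:e first → 3 extensions
  placing 1:d first → 3 extensions
total linear extensions = 6

6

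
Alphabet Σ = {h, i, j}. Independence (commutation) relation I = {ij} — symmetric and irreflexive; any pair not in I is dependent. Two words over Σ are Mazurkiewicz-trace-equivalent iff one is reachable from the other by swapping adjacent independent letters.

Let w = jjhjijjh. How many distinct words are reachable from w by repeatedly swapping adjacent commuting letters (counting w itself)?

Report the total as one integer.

piece 0:j — minimal
piece 1:j rests on {0:j}
piece 2:h rests on {1:j}
piece 3:j rests on {2:h}
piece 4:i rests on {2:h}
piece 5:j rests on {3:j}
piece 6:j rests on {5:j}
piece 7:h rests on {4:i, 6:j}
minimal pieces: {0:j}
ways to finish when only these pieces remain (= sum over removing one remaining piece with nothing left below it):
  1 left: {7}→1
  2 left: {4,7}→1  {6,7}→1
  3 left: {4,6,7}→2  {5,6,7}→1
  4 left: {3,5,6,7}→1  {4,5,6,7}→3
  5 left: {3,4,5,6,7}→4
  6 left: {2,3,4,5,6,7}→4
  placing 0:j first → 4 extensions

4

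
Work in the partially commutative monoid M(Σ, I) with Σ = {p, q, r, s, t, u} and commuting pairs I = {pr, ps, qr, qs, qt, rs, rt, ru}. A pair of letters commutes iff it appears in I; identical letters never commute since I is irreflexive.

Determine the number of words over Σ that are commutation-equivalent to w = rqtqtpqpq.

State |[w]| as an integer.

54

drop 0:r onto floor
drop 1:q onto floor
drop 2:t onto floor
drop 3:q onto {1:q}
drop 4:t onto {2:t}
drop 5:p onto {3:q, 4:t}
drop 6:q onto {5:p}
drop 7:p onto {6:q}
drop 8:q onto {7:p}
ground layer = {0:r, 1:q, 2:t}
drop-orders for the pieces not yet dropped (sum over which currently-grounded one goes next):
  1 to go: {0} 1  {8} 1
  2 to go: {0,8} 2  {7,8} 1
  3 to go: {0,7,8} 3  {6,7,8} 1
  4 to go: {0,6,7,8} 4  {5,6,7,8} 1
  5 to go: {0,5,6,7,8} 5  {3,5,6,7,8} 1  {4,5,6,7,8} 1
  6 to go: {0,3,5,6,7,8} 6  {0,4,5,6,7,8} 6  {1,3,5,6,7,8} 1  {2,4,5,6,7,8} 1  {3,4,5,6,7,8} 2
  7 to go: {0,1,3,5,6,7,8} 7  {0,2,4,5,6,7,8} 7  {0,3,4,5,6,7,8} 14  {1,3,4,5,6,7,8} 3  {2,3,4,5,6,7,8} 3
  if 0:r drops first: 6 orders
  if 1:q drops first: 24 orders
  if 2:t drops first: 24 orders
heap linearizations: 54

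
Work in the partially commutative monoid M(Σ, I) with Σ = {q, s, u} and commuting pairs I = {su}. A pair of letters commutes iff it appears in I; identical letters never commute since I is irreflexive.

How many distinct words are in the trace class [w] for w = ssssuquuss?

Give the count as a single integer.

30

drop 0:s onto floor
drop 1:s onto {0:s}
drop 2:s onto {1:s}
drop 3:s onto {2:s}
drop 4:u onto floor
drop 5:q onto {3:s, 4:u}
drop 6:u onto {5:q}
drop 7:u onto {6:u}
drop 8:s onto {5:q}
drop 9:s onto {8:s}
ground layer = {0:s, 4:u}
drop-orders for the pieces not yet dropped (sum over which currently-grounded one goes next):
  1 to go: {7} 1  {9} 1
  2 to go: {6,7} 1  {7,9} 2  {8,9} 1
  3 to go: {6,7,9} 3  {7,8,9} 3
  4 to go: {6,7,8,9} 6
  5 to go: {5,6,7,8,9} 6
  6 to go: {3,5,6,7,8,9} 6  {4,5,6,7,8,9} 6
  7 to go: {2,3,5,6,7,8,9} 6  {3,4,5,6,7,8,9} 12
  8 to go: {1,2,3,5,6,7,8,9} 6  {2,3,4,5,6,7,8,9} 18
  if 0:s drops first: 24 orders
  if 4:u drops first: 6 orders
heap linearizations: 30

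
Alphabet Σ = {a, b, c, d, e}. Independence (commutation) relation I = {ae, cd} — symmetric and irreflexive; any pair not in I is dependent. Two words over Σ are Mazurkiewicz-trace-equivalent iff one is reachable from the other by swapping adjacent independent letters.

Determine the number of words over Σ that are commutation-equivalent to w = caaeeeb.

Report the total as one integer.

0(c) covers ∅
1(a) covers 0:c
2(a) covers 1:a
3(e) covers 0:c
4(e) covers 3:e
5(e) covers 4:e
6(b) covers 2:a, 5:e
floor of heap: 0:c
completions by unplaced set U, small U first (add the entries for U minus each lowest piece of U):
  |U|=1: {6}:1
  |U|=2: {2,6}:1  {5,6}:1
  |U|=3: {1,2,6}:1  {2,5,6}:2  {4,5,6}:1
  |U|=4: {1,2,5,6}:3  {2,4,5,6}:3  {3,4,5,6}:1
  |U|=5: {1,2,4,5,6}:6  {2,3,4,5,6}:4
  start at 0(c): 10

10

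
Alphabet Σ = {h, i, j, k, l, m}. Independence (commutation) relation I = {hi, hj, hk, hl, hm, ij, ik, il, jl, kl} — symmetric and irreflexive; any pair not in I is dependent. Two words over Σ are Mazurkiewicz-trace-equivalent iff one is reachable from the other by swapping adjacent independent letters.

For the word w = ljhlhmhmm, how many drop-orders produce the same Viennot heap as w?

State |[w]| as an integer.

252

drop 0:l onto floor
drop 1:j onto floor
drop 2:h onto floor
drop 3:l onto {0:l}
drop 4:h onto {2:h}
drop 5:m onto {1:j, 3:l}
drop 6:h onto {4:h}
drop 7:m onto {5:m}
drop 8:m onto {7:m}
ground layer = {0:l, 1:j, 2:h}
drop-orders for the pieces not yet dropped (sum over which currently-grounded one goes next):
  1 to go: {6} 1  {8} 1
  2 to go: {4,6} 1  {6,8} 2  {7,8} 1
  3 to go: {2,4,6} 1  {4,6,8} 3  {5,7,8} 1  {6,7,8} 3
  4 to go: {1,5,7,8} 1  {2,4,6,8} 4  {3,5,7,8} 1  {4,6,7,8} 6  {5,6,7,8} 4
  5 to go: {0,3,5,7,8} 1  {1,3,5,7,8} 2  {1,5,6,7,8} 5  {2,4,6,7,8} 10  {3,5,6,7,8} 5  {4,5,6,7,8} 10
  6 to go: {0,1,3,5,7,8} 3  {0,3,5,6,7,8} 6  {1,3,5,6,7,8} 12  {1,4,5,6,7,8} 15  {2,4,5,6,7,8} 20  {3,4,5,6,7,8} 15
  7 to go: {0,1,3,5,6,7,8} 21  {0,3,4,5,6,7,8} 21  {1,2,4,5,6,7,8} 35  {1,3,4,5,6,7,8} 42  {2,3,4,5,6,7,8} 35
  if 0:l drops first: 112 orders
  if 1:j drops first: 56 orders
  if 2:h drops first: 84 orders
heap linearizations: 252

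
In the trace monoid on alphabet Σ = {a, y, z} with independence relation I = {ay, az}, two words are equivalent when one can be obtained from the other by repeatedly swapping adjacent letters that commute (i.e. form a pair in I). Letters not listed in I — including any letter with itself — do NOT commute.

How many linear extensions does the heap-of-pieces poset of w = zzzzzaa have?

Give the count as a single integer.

21

0(z) covers ∅
1(z) covers 0:z
2(z) covers 1:z
3(z) covers 2:z
4(z) covers 3:z
5(a) covers ∅
6(a) covers 5:a
floor of heap: 0:z, 5:a
completions by unplaced set U, small U first (add the entries for U minus each lowest piece of U):
  |U|=1: {4}:1  {6}:1
  |U|=2: {3,4}:1  {4,6}:2  {5,6}:1
  |U|=3: {2,3,4}:1  {3,4,6}:3  {4,5,6}:3
  |U|=4: {1,2,3,4}:1  {2,3,4,6}:4  {3,4,5,6}:6
  |U|=5: {0,1,2,3,4}:1  {1,2,3,4,6}:5  {2,3,4,5,6}:10
  start at 0(z): 15
  start at 5(a): 6
sum over floor = 21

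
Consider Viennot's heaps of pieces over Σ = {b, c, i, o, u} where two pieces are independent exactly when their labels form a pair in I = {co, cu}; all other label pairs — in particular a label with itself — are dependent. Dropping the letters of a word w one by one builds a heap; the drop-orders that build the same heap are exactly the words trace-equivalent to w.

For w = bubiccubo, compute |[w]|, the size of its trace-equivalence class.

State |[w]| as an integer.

0(b) covers ∅
1(u) covers 0:b
2(b) covers 1:u
3(i) covers 2:b
4(c) covers 3:i
5(c) covers 4:c
6(u) covers 3:i
7(b) covers 5:c, 6:u
8(o) covers 7:b
floor of heap: 0:b
completions by unplaced set U, small U first (add the entries for U minus each lowest piece of U):
  |U|=1: {8}:1
  |U|=2: {7,8}:1
  |U|=3: {5,7,8}:1  {6,7,8}:1
  |U|=4: {4,5,7,8}:1  {5,6,7,8}:2
  |U|=5: {4,5,6,7,8}:3
  |U|=6: {3,4,5,6,7,8}:3
  |U|=7: {2,3,4,5,6,7,8}:3
  start at 0(b): 3

3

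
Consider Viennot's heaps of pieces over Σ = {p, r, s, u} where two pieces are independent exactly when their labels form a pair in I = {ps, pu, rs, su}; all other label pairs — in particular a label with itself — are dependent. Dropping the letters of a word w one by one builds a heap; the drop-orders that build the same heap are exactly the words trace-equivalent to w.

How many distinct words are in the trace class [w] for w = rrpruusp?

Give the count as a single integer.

24

piece 0:r — minimal
piece 1:r rests on {0:r}
piece 2:p rests on {1:r}
piece 3:r rests on {2:p}
piece 4:u rests on {3:r}
piece 5:u rests on {4:u}
piece 6:s — minimal
piece 7:p rests on {3:r}
minimal pieces: {0:r, 6:s}
ways to finish when only these pieces remain (= sum over removing one remaining piece with nothing left below it):
  1 left: {5}→1  {6}→1  {7}→1
  2 left: {4,5}→1  {5,6}→2  {5,7}→2  {6,7}→2
  3 left: {4,5,6}→3  {4,5,7}→3  {5,6,7}→6
  4 left: {3,4,5,7}→3  {4,5,6,7}→12
  5 left: {2,3,4,5,7}→3  {3,4,5,6,7}→15
  6 left: {1,2,3,4,5,7}→3  {2,3,4,5,6,7}→18
  placing 0:r first → 21 extensions
  placing 6:s first → 3 extensions
total linear extensions = 24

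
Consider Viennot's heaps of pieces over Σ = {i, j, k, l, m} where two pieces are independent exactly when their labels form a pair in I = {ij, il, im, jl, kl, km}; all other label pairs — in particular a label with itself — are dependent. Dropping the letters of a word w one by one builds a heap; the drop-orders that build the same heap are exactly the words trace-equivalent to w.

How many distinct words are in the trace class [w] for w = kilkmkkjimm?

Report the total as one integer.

piece 0:k — minimal
piece 1:i rests on {0:k}
piece 2:l — minimal
piece 3:k rests on {1:i}
piece 4:m rests on {2:l}
piece 5:k rests on {3:k}
piece 6:k rests on {5:k}
piece 7:j rests on {4:m, 6:k}
piece 8:i rests on {6:k}
piece 9:m rests on {7:j}
piece 10:m rests on {9:m}
minimal pieces: {0:k, 2:l}
ways to finish when only these pieces remain (= sum over removing one remaining piece with nothing left below it):
  1 left: {8}→1  {10}→1
  2 left: {8,10}→2  {9,10}→1
  3 left: {7,9,10}→1  {8,9,10}→3
  4 left: {4,7,9,10}→1  {7,8,9,10}→4
  5 left: {2,4,7,9,10}→1  {4,7,8,9,10}→5  {6,7,8,9,10}→4
  6 left: {2,4,7,8,9,10}→6  {4,6,7,8,9,10}→9  {5,6,7,8,9,10}→4
  7 left: {2,4,6,7,8,9,10}→15  {3,5,6,7,8,9,10}→4  {4,5,6,7,8,9,10}→13
  8 left: {1,3,5,6,7,8,9,10}→4  {2,4,5,6,7,8,9,10}→28  {3,4,5,6,7,8,9,10}→17
  9 left: {0,1,3,5,6,7,8,9,10}→4  {1,3,4,5,6,7,8,9,10}→21  {2,3,4,5,6,7,8,9,10}→45
  placing 0:k first → 66 extensions
  placing 2:l first → 25 extensions
total linear extensions = 91

91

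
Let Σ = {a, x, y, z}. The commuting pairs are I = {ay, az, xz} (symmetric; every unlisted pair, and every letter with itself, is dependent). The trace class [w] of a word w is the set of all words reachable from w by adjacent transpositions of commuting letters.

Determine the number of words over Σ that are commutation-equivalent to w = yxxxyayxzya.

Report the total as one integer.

0(y) covers ∅
1(x) covers 0:y
2(x) covers 1:x
3(x) covers 2:x
4(y) covers 3:x
5(a) covers 3:x
6(y) covers 4:y
7(x) covers 5:a, 6:y
8(z) covers 6:y
9(y) covers 7:x, 8:z
10(a) covers 7:x
floor of heap: 0:y
completions by unplaced set U, small U first (add the entries for U minus each lowest piece of U):
  |U|=1: {9}:1  {10}:1
  |U|=2: {8,9}:1  {9,10}:2
  |U|=3: {7,9,10}:2  {8,9,10}:3
  |U|=4: {5,7,9,10}:2  {7,8,9,10}:5
  |U|=5: {5,7,8,9,10}:7  {6,7,8,9,10}:5
  |U|=6: {4,6,7,8,9,10}:5  {5,6,7,8,9,10}:12
  |U|=7: {4,5,6,7,8,9,10}:17
  |U|=8: {3,4,5,6,7,8,9,10}:17
  |U|=9: {2,3,4,5,6,7,8,9,10}:17
  start at 0(y): 17

17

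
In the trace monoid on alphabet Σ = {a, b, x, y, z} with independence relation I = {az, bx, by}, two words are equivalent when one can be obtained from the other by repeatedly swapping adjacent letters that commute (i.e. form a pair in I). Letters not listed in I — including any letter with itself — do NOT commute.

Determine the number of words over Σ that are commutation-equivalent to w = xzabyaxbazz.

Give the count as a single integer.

0(x) covers ∅
1(z) covers 0:x
2(a) covers 0:x
3(b) covers 1:z, 2:a
4(y) covers 1:z, 2:a
5(a) covers 3:b, 4:y
6(x) covers 5:a
7(b) covers 5:a
8(a) covers 6:x, 7:b
9(z) covers 6:x, 7:b
10(z) covers 9:z
floor of heap: 0:x
completions by unplaced set U, small U first (add the entries for U minus each lowest piece of U):
  |U|=1: {8}:1  {10}:1
  |U|=2: {8,10}:2  {9,10}:1
  |U|=3: {8,9,10}:3
  |U|=4: {6,8,9,10}:3  {7,8,9,10}:3
  |U|=5: {6,7,8,9,10}:6
  |U|=6: {5,6,7,8,9,10}:6
  |U|=7: {3,5,6,7,8,9,10}:6  {4,5,6,7,8,9,10}:6
  |U|=8: {3,4,5,6,7,8,9,10}:12
  |U|=9: {1,3,4,5,6,7,8,9,10}:12  {2,3,4,5,6,7,8,9,10}:12
  start at 0(x): 24

24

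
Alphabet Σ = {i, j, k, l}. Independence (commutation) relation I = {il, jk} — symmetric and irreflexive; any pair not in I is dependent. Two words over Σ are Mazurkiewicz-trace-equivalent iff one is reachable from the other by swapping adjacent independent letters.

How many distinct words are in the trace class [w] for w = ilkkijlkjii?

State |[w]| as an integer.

4

0(i) covers ∅
1(l) covers ∅
2(k) covers 0:i, 1:l
3(k) covers 2:k
4(i) covers 3:k
5(j) covers 4:i
6(l) covers 5:j
7(k) covers 6:l
8(j) covers 6:l
9(i) covers 7:k, 8:j
10(i) covers 9:i
floor of heap: 0:i, 1:l
completions by unplaced set U, small U first (add the entries for U minus each lowest piece of U):
  |U|=1: {10}:1
  |U|=2: {9,10}:1
  |U|=3: {7,9,10}:1  {8,9,10}:1
  |U|=4: {7,8,9,10}:2
  |U|=5: {6,7,8,9,10}:2
  |U|=6: {5,6,7,8,9,10}:2
  |U|=7: {4,5,6,7,8,9,10}:2
  |U|=8: {3,4,5,6,7,8,9,10}:2
  |U|=9: {2,3,4,5,6,7,8,9,10}:2
  start at 0(i): 2
  start at 1(l): 2
sum over floor = 4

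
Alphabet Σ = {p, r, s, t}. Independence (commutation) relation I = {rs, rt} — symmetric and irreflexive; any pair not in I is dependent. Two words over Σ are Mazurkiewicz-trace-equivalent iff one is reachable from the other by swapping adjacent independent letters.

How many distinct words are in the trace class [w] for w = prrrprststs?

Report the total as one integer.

6

#0=p has no predecessor
#1=r depends on [0:p]
#2=r depends on [1:r]
#3=r depends on [2:r]
#4=p depends on [3:r]
#5=r depends on [4:p]
#6=s depends on [4:p]
#7=t depends on [6:s]
#8=s depends on [7:t]
#9=t depends on [8:s]
#10=s depends on [9:t]
sources: [0:p]
N(rest) = Σ N(rest − s) over sources s of rest; N(one piece) = 1:
  size 1 → [5]=1  [10]=1
  size 2 → [5,10]=2  [9,10]=1
  size 3 → [5,9,10]=3  [8,9,10]=1
  size 4 → [5,8,9,10]=4  [7,8,9,10]=1
  size 5 → [5,7,8,9,10]=5  [6,7,8,9,10]=1
  size 6 → [5,6,7,8,9,10]=6
  size 7 → [4,5,6,7,8,9,10]=6
  size 8 → [3,4,5,6,7,8,9,10]=6
  size 9 → [2,3,4,5,6,7,8,9,10]=6
  first=0(p) contributes 6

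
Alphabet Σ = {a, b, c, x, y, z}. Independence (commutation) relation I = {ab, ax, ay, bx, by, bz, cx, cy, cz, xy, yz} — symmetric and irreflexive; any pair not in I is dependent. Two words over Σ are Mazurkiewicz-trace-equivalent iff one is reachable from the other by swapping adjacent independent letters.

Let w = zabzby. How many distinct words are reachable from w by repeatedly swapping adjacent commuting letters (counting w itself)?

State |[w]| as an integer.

#0=z has no predecessor
#1=a depends on [0:z]
#2=b has no predecessor
#3=z depends on [1:a]
#4=b depends on [2:b]
#5=y has no predecessor
sources: [0:z, 2:b, 5:y]
N(rest) = Σ N(rest − s) over sources s of rest; N(one piece) = 1:
  size 1 → [3]=1  [4]=1  [5]=1
  size 2 → [1,3]=1  [2,4]=1  [3,4]=2  [3,5]=2  [4,5]=2
  size 3 → [0,1,3]=1  [1,3,4]=3  [1,3,5]=3  [2,3,4]=3  [2,4,5]=3  [3,4,5]=6
  size 4 → [0,1,3,4]=4  [0,1,3,5]=4  [1,2,3,4]=6  [1,3,4,5]=12  [2,3,4,5]=12
  first=0(z) contributes 30
  first=2(b) contributes 20
  first=5(y) contributes 10
|[w]| = 60

60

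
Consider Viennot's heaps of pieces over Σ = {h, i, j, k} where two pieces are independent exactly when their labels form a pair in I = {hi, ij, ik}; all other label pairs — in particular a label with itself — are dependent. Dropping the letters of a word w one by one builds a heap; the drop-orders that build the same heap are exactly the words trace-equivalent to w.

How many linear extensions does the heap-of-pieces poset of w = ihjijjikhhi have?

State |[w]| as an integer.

0(i) covers ∅
1(h) covers ∅
2(j) covers 1:h
3(i) covers 0:i
4(j) covers 2:j
5(j) covers 4:j
6(i) covers 3:i
7(k) covers 5:j
8(h) covers 7:k
9(h) covers 8:h
10(i) covers 6:i
floor of heap: 0:i, 1:h
completions by unplaced set U, small U first (add the entries for U minus each lowest piece of U):
  |U|=1: {9}:1  {10}:1
  |U|=2: {6,10}:1  {8,9}:1  {9,10}:2
  |U|=3: {3,6,10}:1  {6,9,10}:3  {7,8,9}:1  {8,9,10}:3
  |U|=4: {0,3,6,10}:1  {3,6,9,10}:4  {5,7,8,9}:1  {6,8,9,10}:6  {7,8,9,10}:4
  |U|=5: {0,3,6,9,10}:5  {3,6,8,9,10}:10  {4,5,7,8,9}:1  {5,7,8,9,10}:5  {6,7,8,9,10}:10
  |U|=6: {0,3,6,8,9,10}:15  {2,4,5,7,8,9}:1  {3,6,7,8,9,10}:20  {4,5,7,8,9,10}:6  {5,6,7,8,9,10}:15
  |U|=7: {0,3,6,7,8,9,10}:35  {1,2,4,5,7,8,9}:1  {2,4,5,7,8,9,10}:7  {3,5,6,7,8,9,10}:35  {4,5,6,7,8,9,10}:21
  |U|=8: {0,3,5,6,7,8,9,10}:70  {1,2,4,5,7,8,9,10}:8  {2,4,5,6,7,8,9,10}:28  {3,4,5,6,7,8,9,10}:56
  |U|=9: {0,3,4,5,6,7,8,9,10}:126  {1,2,4,5,6,7,8,9,10}:36  {2,3,4,5,6,7,8,9,10}:84
  start at 0(i): 120
  start at 1(h): 210
sum over floor = 330

330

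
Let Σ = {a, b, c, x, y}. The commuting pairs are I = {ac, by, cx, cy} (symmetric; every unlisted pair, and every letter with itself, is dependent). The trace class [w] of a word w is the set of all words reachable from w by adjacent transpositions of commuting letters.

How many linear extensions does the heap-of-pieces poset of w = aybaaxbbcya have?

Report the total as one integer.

14

0(a) covers ∅
1(y) covers 0:a
2(b) covers 0:a
3(a) covers 1:y, 2:b
4(a) covers 3:a
5(x) covers 4:a
6(b) covers 5:x
7(b) covers 6:b
8(c) covers 7:b
9(y) covers 5:x
10(a) covers 7:b, 9:y
floor of heap: 0:a
completions by unplaced set U, small U first (add the entries for U minus each lowest piece of U):
  |U|=1: {8}:1  {10}:1
  |U|=2: {8,10}:2  {9,10}:1
  |U|=3: {7,8,10}:2  {8,9,10}:3
  |U|=4: {6,7,8,10}:2  {7,8,9,10}:5
  |U|=5: {6,7,8,9,10}:7
  |U|=6: {5,6,7,8,9,10}:7
  |U|=7: {4,5,6,7,8,9,10}:7
  |U|=8: {3,4,5,6,7,8,9,10}:7
  |U|=9: {1,3,4,5,6,7,8,9,10}:7  {2,3,4,5,6,7,8,9,10}:7
  start at 0(a): 14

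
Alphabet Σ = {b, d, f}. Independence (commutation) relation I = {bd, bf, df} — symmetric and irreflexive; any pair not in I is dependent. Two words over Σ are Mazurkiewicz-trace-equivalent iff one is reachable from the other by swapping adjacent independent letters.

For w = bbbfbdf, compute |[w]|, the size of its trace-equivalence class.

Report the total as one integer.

#0=b has no predecessor
#1=b depends on [0:b]
#2=b depends on [1:b]
#3=f has no predecessor
#4=b depends on [2:b]
#5=d has no predecessor
#6=f depends on [3:f]
sources: [0:b, 3:f, 5:d]
N(rest) = Σ N(rest − s) over sources s of rest; N(one piece) = 1:
  size 1 → [4]=1  [5]=1  [6]=1
  size 2 → [2,4]=1  [3,6]=1  [4,5]=2  [4,6]=2  [5,6]=2
  size 3 → [1,2,4]=1  [2,4,5]=3  [2,4,6]=3  [3,4,6]=3  [3,5,6]=3  [4,5,6]=6
  size 4 → [0,1,2,4]=1  [1,2,4,5]=4  [1,2,4,6]=4  [2,3,4,6]=6  [2,4,5,6]=12  [3,4,5,6]=12
  size 5 → [0,1,2,4,5]=5  [0,1,2,4,6]=5  [1,2,3,4,6]=10  [1,2,4,5,6]=20  [2,3,4,5,6]=30
  first=0(b) contributes 60
  first=3(f) contributes 30
  first=5(d) contributes 15
|[w]| = 105

105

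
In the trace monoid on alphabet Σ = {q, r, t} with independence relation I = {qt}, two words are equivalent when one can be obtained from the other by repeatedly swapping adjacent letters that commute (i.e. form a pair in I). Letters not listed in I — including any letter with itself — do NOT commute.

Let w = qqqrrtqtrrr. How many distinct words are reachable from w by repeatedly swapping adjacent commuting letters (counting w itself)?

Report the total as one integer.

3

piece 0:q — minimal
piece 1:q rests on {0:q}
piece 2:q rests on {1:q}
piece 3:r rests on {2:q}
piece 4:r rests on {3:r}
piece 5:t rests on {4:r}
piece 6:q rests on {4:r}
piece 7:t rests on {5:t}
piece 8:r rests on {6:q, 7:t}
piece 9:r rests on {8:r}
piece 10:r rests on {9:r}
minimal pieces: {0:q}
ways to finish when only these pieces remain (= sum over removing one remaining piece with nothing left below it):
  1 left: {10}→1
  2 left: {9,10}→1
  3 left: {8,9,10}→1
  4 left: {6,8,9,10}→1  {7,8,9,10}→1
  5 left: {5,7,8,9,10}→1  {6,7,8,9,10}→2
  6 left: {5,6,7,8,9,10}→3
  7 left: {4,5,6,7,8,9,10}→3
  8 left: {3,4,5,6,7,8,9,10}→3
  9 left: {2,3,4,5,6,7,8,9,10}→3
  placing 0:q first → 3 extensions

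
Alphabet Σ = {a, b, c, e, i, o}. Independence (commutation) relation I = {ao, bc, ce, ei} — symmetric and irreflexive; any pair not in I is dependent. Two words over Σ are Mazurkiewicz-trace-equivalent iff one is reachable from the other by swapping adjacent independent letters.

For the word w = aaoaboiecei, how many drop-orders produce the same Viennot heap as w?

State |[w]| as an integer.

0(a) covers ∅
1(a) covers 0:a
2(o) covers ∅
3(a) covers 1:a
4(b) covers 2:o, 3:a
5(o) covers 4:b
6(i) covers 5:o
7(e) covers 5:o
8(c) covers 6:i
9(e) covers 7:e
10(i) covers 8:c
floor of heap: 0:a, 2:o
completions by unplaced set U, small U first (add the entries for U minus each lowest piece of U):
  |U|=1: {9}:1  {10}:1
  |U|=2: {7,9}:1  {8,10}:1  {9,10}:2
  |U|=3: {6,8,10}:1  {7,9,10}:3  {8,9,10}:3
  |U|=4: {6,8,9,10}:4  {7,8,9,10}:6
  |U|=5: {6,7,8,9,10}:10
  |U|=6: {5,6,7,8,9,10}:10
  |U|=7: {4,5,6,7,8,9,10}:10
  |U|=8: {2,4,5,6,7,8,9,10}:10  {3,4,5,6,7,8,9,10}:10
  |U|=9: {1,3,4,5,6,7,8,9,10}:10  {2,3,4,5,6,7,8,9,10}:20
  start at 0(a): 30
  start at 2(o): 10
sum over floor = 40

40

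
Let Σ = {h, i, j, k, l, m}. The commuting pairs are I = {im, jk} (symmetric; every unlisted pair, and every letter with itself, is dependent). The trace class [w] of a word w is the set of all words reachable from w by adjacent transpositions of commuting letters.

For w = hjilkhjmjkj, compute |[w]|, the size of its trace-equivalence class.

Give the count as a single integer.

3

drop 0:h onto floor
drop 1:j onto {0:h}
drop 2:i onto {1:j}
drop 3:l onto {2:i}
drop 4:k onto {3:l}
drop 5:h onto {4:k}
drop 6:j onto {5:h}
drop 7:m onto {6:j}
drop 8:j onto {7:m}
drop 9:k onto {7:m}
drop 10:j onto {8:j}
ground layer = {0:h}
drop-orders for the pieces not yet dropped (sum over which currently-grounded one goes next):
  1 to go: {9} 1  {10} 1
  2 to go: {8,10} 1  {9,10} 2
  3 to go: {8,9,10} 3
  4 to go: {7,8,9,10} 3
  5 to go: {6,7,8,9,10} 3
  6 to go: {5,6,7,8,9,10} 3
  7 to go: {4,5,6,7,8,9,10} 3
  8 to go: {3,4,5,6,7,8,9,10} 3
  9 to go: {2,3,4,5,6,7,8,9,10} 3
  if 0:h drops first: 3 orders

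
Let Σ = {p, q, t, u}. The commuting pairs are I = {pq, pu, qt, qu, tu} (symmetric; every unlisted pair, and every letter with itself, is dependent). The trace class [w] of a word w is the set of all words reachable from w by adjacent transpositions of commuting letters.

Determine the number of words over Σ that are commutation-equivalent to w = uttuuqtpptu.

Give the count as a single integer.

2310

piece 0:u — minimal
piece 1:t — minimal
piece 2:t rests on {1:t}
piece 3:u rests on {0:u}
piece 4:u rests on {3:u}
piece 5:q — minimal
piece 6:t rests on {2:t}
piece 7:p rests on {6:t}
piece 8:p rests on {7:p}
piece 9:t rests on {8:p}
piece 10:u rests on {4:u}
minimal pieces: {0:u, 1:t, 5:q}
ways to finish when only these pieces remain (= sum over removing one remaining piece with nothing left below it):
  1 left: {5}→1  {9}→1  {10}→1
  2 left: {4,10}→1  {5,9}→2  {5,10}→2  {8,9}→1  {9,10}→2
  3 left: {3,4,10}→1  {4,5,10}→3  {4,9,10}→3  {5,8,9}→3  {5,9,10}→6  {7,8,9}→1  {8,9,10}→3
  4 left: {0,3,4,10}→1  {3,4,5,10}→4  {3,4,9,10}→4  {4,5,9,10}→12  {4,8,9,10}→6  {5,7,8,9}→4  {5,8,9,10}→12  {6,7,8,9}→1  {7,8,9,10}→4
  5 left: {0,3,4,5,10}→5  {0,3,4,9,10}→5  {2,6,7,8,9}→1  {3,4,5,9,10}→20  {3,4,8,9,10}→10  {4,5,8,9,10}→30  {4,7,8,9,10}→10  {5,6,7,8,9}→5  {5,7,8,9,10}→20  {6,7,8,9,10}→5
  6 left: {0,3,4,5,9,10}→30  {0,3,4,8,9,10}→15  {1,2,6,7,8,9}→1  {2,5,6,7,8,9}→6  {2,6,7,8,9,10}→6  {3,4,5,8,9,10}→60  {3,4,7,8,9,10}→20  {4,5,7,8,9,10}→60  {4,6,7,8,9,10}→15  {5,6,7,8,9,10}→30
  7 left: {0,3,4,5,8,9,10}→105  {0,3,4,7,8,9,10}→35  {1,2,5,6,7,8,9}→7  {1,2,6,7,8,9,10}→7  {2,4,6,7,8,9,10}→21  {2,5,6,7,8,9,10}→42  {3,4,5,7,8,9,10}→140  {3,4,6,7,8,9,10}→35  {4,5,6,7,8,9,10}→105
  8 left: {0,3,4,5,7,8,9,10}→280  {0,3,4,6,7,8,9,10}→70  {1,2,4,6,7,8,9,10}→28  {1,2,5,6,7,8,9,10}→56  {2,3,4,6,7,8,9,10}→56  {2,4,5,6,7,8,9,10}→168  {3,4,5,6,7,8,9,10}→280
  9 left: {0,2,3,4,6,7,8,9,10}→126  {0,3,4,5,6,7,8,9,10}→630  {1,2,3,4,6,7,8,9,10}→84  {1,2,4,5,6,7,8,9,10}→252  {2,3,4,5,6,7,8,9,10}→504
  placing 0:u first → 840 extensions
  placing 1:t first → 1260 extensions
  placing 5:q first → 210 extensions
total linear extensions = 2310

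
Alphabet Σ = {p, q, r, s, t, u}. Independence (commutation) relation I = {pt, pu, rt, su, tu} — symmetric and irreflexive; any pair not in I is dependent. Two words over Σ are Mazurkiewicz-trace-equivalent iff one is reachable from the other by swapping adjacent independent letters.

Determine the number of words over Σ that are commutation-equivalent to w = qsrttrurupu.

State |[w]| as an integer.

#0=q has no predecessor
#1=s depends on [0:q]
#2=r depends on [1:s]
#3=t depends on [1:s]
#4=t depends on [3:t]
#5=r depends on [2:r]
#6=u depends on [5:r]
#7=r depends on [6:u]
#8=u depends on [7:r]
#9=p depends on [7:r]
#10=u depends on [8:u]
sources: [0:q]
N(rest) = Σ N(rest − s) over sources s of rest; N(one piece) = 1:
  size 1 → [4]=1  [9]=1  [10]=1
  size 2 → [3,4]=1  [4,9]=2  [4,10]=2  [8,10]=1  [9,10]=2
  size 3 → [3,4,9]=3  [3,4,10]=3  [4,8,10]=3  [4,9,10]=6  [8,9,10]=3
  size 4 → [3,4,8,10]=6  [3,4,9,10]=12  [4,8,9,10]=12  [7,8,9,10]=3
  size 5 → [3,4,8,9,10]=30  [4,7,8,9,10]=15  [6,7,8,9,10]=3
  size 6 → [3,4,7,8,9,10]=45  [4,6,7,8,9,10]=18  [5,6,7,8,9,10]=3
  size 7 → [2,5,6,7,8,9,10]=3  [3,4,6,7,8,9,10]=63  [4,5,6,7,8,9,10]=21
  size 8 → [2,4,5,6,7,8,9,10]=24  [3,4,5,6,7,8,9,10]=84
  size 9 → [2,3,4,5,6,7,8,9,10]=108
  first=0(q) contributes 108

108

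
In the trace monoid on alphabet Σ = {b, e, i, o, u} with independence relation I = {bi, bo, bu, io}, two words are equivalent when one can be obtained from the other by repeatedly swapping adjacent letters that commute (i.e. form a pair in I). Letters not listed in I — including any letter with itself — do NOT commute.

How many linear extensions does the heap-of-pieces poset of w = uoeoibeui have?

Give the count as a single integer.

drop 0:u onto floor
drop 1:o onto {0:u}
drop 2:e onto {1:o}
drop 3:o onto {2:e}
drop 4:i onto {2:e}
drop 5:b onto {2:e}
drop 6:e onto {3:o, 4:i, 5:b}
drop 7:u onto {6:e}
drop 8:i onto {7:u}
ground layer = {0:u}
drop-orders for the pieces not yet dropped (sum over which currently-grounded one goes next):
  1 to go: {8} 1
  2 to go: {7,8} 1
  3 to go: {6,7,8} 1
  4 to go: {3,6,7,8} 1  {4,6,7,8} 1  {5,6,7,8} 1
  5 to go: {3,4,6,7,8} 2  {3,5,6,7,8} 2  {4,5,6,7,8} 2
  6 to go: {3,4,5,6,7,8} 6
  7 to go: {2,3,4,5,6,7,8} 6
  if 0:u drops first: 6 orders

6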